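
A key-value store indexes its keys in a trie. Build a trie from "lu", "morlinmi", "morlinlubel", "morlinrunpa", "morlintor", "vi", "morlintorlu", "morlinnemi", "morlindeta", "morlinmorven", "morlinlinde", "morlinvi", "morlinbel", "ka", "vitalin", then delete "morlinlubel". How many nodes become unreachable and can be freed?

4

A node on "morlinlubel"'s path can go only if nothing else ends at it or branches off below it.
The suffix "ubel" (4 nodes) is used only by "morlinlubel"; the node for "morlinl" still has the child "i", so pruning stops there.
Nodes removed: 4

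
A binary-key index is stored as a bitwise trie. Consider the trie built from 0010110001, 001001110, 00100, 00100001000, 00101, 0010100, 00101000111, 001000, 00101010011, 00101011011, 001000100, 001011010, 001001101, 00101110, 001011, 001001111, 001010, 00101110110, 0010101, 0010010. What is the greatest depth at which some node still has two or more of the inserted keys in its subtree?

8

Equivalently: take the maximum, over all pairs, of their longest common prefix length.
"001001110" and "001001111" agree on "00100111" (8 characters) before diverging; nothing deeper is shared.
Longest shared-prefix length: 8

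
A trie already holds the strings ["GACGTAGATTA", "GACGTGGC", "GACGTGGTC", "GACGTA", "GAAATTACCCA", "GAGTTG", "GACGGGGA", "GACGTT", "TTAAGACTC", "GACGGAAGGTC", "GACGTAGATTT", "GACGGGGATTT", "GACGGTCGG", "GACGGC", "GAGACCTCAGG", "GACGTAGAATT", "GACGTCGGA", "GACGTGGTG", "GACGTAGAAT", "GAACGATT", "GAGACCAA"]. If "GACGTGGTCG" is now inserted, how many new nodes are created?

1

Walking "GACGTGGTCG" from the root, the first 9 characters ("GACGTGGTC") follow existing edges; "G" is the first miss.
Each of the 1 remaining characters creates one node.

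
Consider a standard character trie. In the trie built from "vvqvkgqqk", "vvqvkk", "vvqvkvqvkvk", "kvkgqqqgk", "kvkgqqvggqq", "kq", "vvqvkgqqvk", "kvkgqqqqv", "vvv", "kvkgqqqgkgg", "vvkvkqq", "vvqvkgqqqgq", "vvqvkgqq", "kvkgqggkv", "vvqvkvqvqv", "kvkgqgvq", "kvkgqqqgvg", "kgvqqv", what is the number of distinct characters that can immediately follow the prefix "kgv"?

1

Follow the path "kgv" to its node, then look at its outgoing edges.
Characters that immediately follow "kgv" among the stored strings: {q}.
That node has 1 child edge.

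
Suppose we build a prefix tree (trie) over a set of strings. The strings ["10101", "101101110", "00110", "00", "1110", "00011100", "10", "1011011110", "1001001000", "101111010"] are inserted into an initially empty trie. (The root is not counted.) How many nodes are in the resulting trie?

Count nodes per top-level branch (shared prefixes stored once):
  '0'-branch (00, 00011100, 00110): 11 nodes
  '1'-branch (10, 1001001000, 10101, 101101110, 1011011110, 101111010, 1110): 29 nodes
Sum: 40

40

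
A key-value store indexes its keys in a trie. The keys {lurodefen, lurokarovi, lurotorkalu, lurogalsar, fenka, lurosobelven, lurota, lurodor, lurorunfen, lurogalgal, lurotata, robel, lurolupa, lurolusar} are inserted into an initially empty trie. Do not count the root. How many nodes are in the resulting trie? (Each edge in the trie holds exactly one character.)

67

Trace insertions, counting only characters that open a new branch:
  "lurodefen" → 9 new (l, u, r, o, d, e, f, e, n)
  "lurokarovi" → prefix "luro" already present; 6 new (k, a, r, o, v, i)
  "lurotorkalu" → prefix "luro" already present; 7 new (t, o, r, k, a, l, u)
  "lurogalsar" → prefix "luro" already present; 6 new (g, a, l, s, a, r)
  "fenka" → 5 new (f, e, n, k, a)
  "lurosobelven" → prefix "luro" already present; 8 new (s, o, b, e, l, v, e, n)
  "lurota" → prefix "lurot" already present; 1 new (a)
  "lurodor" → prefix "lurod" already present; 2 new (o, r)
  "lurorunfen" → prefix "luro" already present; 6 new (r, u, n, f, e, n)
  "lurogalgal" → prefix "lurogal" already present; 3 new (g, a, l)
  "lurotata" → prefix "lurota" already present; 2 new (t, a)
  "robel" → 5 new (r, o, b, e, l)
  "lurolupa" → prefix "luro" already present; 4 new (l, u, p, a)
  "lurolusar" → prefix "lurolu" already present; 3 new (s, a, r)
Total nodes = 9 + 6 + 7 + 6 + 5 + 8 + 1 + 2 + 6 + 3 + 2 + 5 + 4 + 3 = 67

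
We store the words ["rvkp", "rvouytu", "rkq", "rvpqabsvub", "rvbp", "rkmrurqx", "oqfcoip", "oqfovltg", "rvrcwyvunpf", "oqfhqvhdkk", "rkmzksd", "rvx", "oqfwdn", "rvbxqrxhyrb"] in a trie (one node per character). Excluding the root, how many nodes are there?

Count nodes per top-level branch (shared prefixes stored once):
  'o'-branch (oqfcoip, oqfhqvhdkk, oqfovltg, oqfwdn): 22 nodes
  'r'-branch (rkmrurqx, rkmzksd, rkq, rvbp, rvbxqrxhyrb, rvkp, rvouytu, rvpqabsvub, rvrcwyvunpf, rvx): 49 nodes
Sum: 71

71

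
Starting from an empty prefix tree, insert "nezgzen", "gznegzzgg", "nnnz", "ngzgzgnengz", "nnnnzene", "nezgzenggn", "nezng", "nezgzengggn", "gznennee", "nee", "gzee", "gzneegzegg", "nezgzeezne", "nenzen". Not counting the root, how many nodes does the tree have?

62

For each word, the new-node count is its length minus the longest prefix already in the trie:
  "nezgzen" → 7 new (n, e, z, g, z, e, n)
  "gznegzzgg" → 9 new (g, z, n, e, g, z, z, g, g)
  "nnnz" → prefix "n" already present; 3 new (n, n, z)
  "ngzgzgnengz" → prefix "n" already present; 10 new (g, z, g, z, g, n, e, n, g, z)
  "nnnnzene" → prefix "nnn" already present; 5 new (n, z, e, n, e)
  "nezgzenggn" → prefix "nezgzen" already present; 3 new (g, g, n)
  "nezng" → prefix "nez" already present; 2 new (n, g)
  "nezgzengggn" → prefix "nezgzengg" already present; 2 new (g, n)
  "gznennee" → prefix "gzne" already present; 4 new (n, n, e, e)
  "nee" → prefix "ne" already present; 1 new (e)
  "gzee" → prefix "gz" already present; 2 new (e, e)
  "gzneegzegg" → prefix "gzne" already present; 6 new (e, g, z, e, g, g)
  "nezgzeezne" → prefix "nezgze" already present; 4 new (e, z, n, e)
  "nenzen" → prefix "ne" already present; 4 new (n, z, e, n)
Total nodes = 7 + 9 + 3 + 10 + 5 + 3 + 2 + 2 + 4 + 1 + 2 + 6 + 4 + 4 = 62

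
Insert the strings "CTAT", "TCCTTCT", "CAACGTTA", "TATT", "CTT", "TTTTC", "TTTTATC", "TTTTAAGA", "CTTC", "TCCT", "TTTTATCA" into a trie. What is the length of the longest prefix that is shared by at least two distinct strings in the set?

7

Look for the deepest trie node that still has at least two words in its subtree.
e.g. "TTTTATC" and "TTTTATCA" share the prefix "TTTTATC" of length 7; no pair shares a longer one.
Longest shared-prefix length: 7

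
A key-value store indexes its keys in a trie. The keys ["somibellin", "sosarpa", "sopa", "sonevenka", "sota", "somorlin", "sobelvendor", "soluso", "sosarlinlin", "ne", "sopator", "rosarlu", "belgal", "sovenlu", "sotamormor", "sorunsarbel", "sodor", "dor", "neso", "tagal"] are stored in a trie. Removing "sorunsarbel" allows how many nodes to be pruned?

A node on "sorunsarbel"'s path can go only if nothing else ends at it or branches off below it.
The suffix "runsarbel" (9 nodes) is used only by "sorunsarbel"; the node for "so" still has the child "m", so pruning stops there.
Nodes removed: 9

9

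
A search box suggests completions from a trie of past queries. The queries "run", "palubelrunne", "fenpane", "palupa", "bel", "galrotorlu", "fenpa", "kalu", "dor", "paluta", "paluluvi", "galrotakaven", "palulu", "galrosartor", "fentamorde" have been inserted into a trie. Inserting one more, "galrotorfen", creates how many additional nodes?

3

Walking "galrotorfen" from the root, the first 8 characters ("galrotor") follow existing edges; "f" is the first miss.
New nodes needed: |"galrotorfen"| − 8 = 11 − 8 = 3.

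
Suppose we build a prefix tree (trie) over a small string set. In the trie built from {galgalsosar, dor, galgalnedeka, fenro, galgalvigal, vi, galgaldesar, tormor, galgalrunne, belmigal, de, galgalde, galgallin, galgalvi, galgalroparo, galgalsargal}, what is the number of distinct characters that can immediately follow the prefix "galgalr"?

The children of the "galgalr" node are the distinct next characters among strings starting with "galgalr".
Characters that immediately follow "galgalr" among the stored strings: {o, u}.
That node has 2 child edges.

2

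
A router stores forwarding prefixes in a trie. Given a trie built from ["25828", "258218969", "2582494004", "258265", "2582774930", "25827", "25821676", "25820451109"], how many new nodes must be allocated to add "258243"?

"25824" is already a path in the trie; the remaining "3" must be added.
So 6 − 5 = 1 new nodes.

1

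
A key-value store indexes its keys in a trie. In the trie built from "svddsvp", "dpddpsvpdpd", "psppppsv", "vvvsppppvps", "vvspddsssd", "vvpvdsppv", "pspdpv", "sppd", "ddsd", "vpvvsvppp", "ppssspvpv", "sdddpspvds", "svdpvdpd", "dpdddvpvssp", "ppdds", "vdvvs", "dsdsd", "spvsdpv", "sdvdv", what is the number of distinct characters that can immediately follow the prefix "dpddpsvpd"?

1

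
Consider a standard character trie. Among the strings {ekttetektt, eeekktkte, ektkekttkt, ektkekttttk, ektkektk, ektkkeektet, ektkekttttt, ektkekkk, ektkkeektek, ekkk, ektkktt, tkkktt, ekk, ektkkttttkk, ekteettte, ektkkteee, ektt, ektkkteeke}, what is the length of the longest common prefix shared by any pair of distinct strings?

Look for the deepest trie node that still has at least two words in its subtree.
"ektkekttttk" and "ektkekttttt" agree on "ektkektttt" (10 characters) before diverging; nothing deeper is shared.
Longest shared-prefix length: 10

10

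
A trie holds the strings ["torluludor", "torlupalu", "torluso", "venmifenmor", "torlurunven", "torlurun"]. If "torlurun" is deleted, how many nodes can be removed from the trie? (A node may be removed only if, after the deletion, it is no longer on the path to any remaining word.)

A node on "torlurun"'s path can go only if nothing else ends at it or branches off below it.
Every node on "torlurun" is still needed (e.g. by "torlurunven"), so nothing is freed.
Nodes removed: 0

0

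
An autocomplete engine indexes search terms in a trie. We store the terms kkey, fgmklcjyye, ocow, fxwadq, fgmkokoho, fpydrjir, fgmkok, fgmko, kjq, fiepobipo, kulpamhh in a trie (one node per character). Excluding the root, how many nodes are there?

52

Insert word by word; a character creates a node only if that edge doesn't already exist:
  "kkey" → 4 new (k, k, e, y)
  "fgmklcjyye" → 10 new (f, g, m, k, l, c, j, y, y, e)
  "ocow" → 4 new (o, c, o, w)
  "fxwadq" → prefix "f" already present; 5 new (x, w, a, d, q)
  "fgmkokoho" → prefix "fgmk" already present; 5 new (o, k, o, h, o)
  "fpydrjir" → prefix "f" already present; 7 new (p, y, d, r, j, i, r)
  "fgmkok" → prefix "fgmkok" already present; 0 new (none)
  "fgmko" → prefix "fgmko" already present; 0 new (none)
  "kjq" → prefix "k" already present; 2 new (j, q)
  "fiepobipo" → prefix "f" already present; 8 new (i, e, p, o, b, i, p, o)
  "kulpamhh" → prefix "k" already present; 7 new (u, l, p, a, m, h, h)
Total nodes = 4 + 10 + 4 + 5 + 5 + 7 + 0 + 0 + 2 + 8 + 7 = 52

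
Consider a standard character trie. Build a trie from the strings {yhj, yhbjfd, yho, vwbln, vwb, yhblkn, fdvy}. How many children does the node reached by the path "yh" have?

Follow the path "yh" to its node, then look at its outgoing edges.
Characters that immediately follow "yh" among the stored strings: {b, j, o}.
That node has 3 child edges.

3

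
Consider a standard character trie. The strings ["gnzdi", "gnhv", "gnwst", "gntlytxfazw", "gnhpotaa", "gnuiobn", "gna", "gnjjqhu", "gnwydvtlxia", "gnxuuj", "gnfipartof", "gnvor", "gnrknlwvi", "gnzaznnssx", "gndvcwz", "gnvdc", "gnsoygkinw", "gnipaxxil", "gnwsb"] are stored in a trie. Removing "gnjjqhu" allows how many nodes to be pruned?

5

Walk "gnjjqhu" from the leaf back toward the root, removing each node that no remaining word uses.
The suffix "jjqhu" (5 nodes) is used only by "gnjjqhu"; the node for "gn" still has the child "z", so pruning stops there.
Nodes removed: 5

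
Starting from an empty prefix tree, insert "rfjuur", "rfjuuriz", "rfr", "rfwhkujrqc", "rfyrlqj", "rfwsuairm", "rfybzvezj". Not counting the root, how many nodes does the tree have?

Trie structure (* marks end of a word):
(root)
└─ r
   └─ f
      ├─ j
      │  └─ u
      │     └─ u
      │        └─ r *
      │           └─ i
      │              └─ z *
      ├─ r *
      ├─ w
      │  ├─ h
      │  │  └─ k
      │  │     └─ u
      │  │        └─ j
      │  │           └─ r
      │  │              └─ q
      │  │                 └─ c *
      │  └─ s
      │     └─ u
      │        └─ a
      │           └─ i
      │              └─ r
      │                 └─ m *
      └─ y
         ├─ b
         │  └─ z
         │     └─ v
         │        └─ e
         │           └─ z
         │              └─ j *
         └─ r
            └─ l
               └─ q
                  └─ j *
Counting every labelled node above: 34.

34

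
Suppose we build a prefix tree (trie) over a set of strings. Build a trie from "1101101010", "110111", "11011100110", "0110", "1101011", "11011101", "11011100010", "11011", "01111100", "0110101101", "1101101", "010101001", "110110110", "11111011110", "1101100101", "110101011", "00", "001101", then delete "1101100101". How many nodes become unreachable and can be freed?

Walk "1101100101" from the leaf back toward the root, removing each node that no remaining word uses.
The suffix "0101" (4 nodes) is used only by "1101100101"; the node for "110110" still has the child "1", so pruning stops there.
Nodes removed: 4

4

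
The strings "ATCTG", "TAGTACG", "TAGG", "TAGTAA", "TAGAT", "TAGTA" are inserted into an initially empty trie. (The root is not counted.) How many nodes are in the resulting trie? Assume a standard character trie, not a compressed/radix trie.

16

Count nodes per top-level branch (shared prefixes stored once):
  'A'-branch (ATCTG): 5 nodes
  'T'-branch (TAGAT, TAGG, TAGTA, TAGTAA, TAGTACG): 11 nodes
Sum: 16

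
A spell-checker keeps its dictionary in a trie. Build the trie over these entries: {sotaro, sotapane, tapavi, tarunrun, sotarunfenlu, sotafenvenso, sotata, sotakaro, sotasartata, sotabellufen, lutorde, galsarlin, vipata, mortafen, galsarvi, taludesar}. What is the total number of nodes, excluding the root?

97

For each word, the new-node count is its length minus the longest prefix already in the trie:
  "sotaro" → 6 new (s, o, t, a, r, o)
  "sotapane" → prefix "sota" already present; 4 new (p, a, n, e)
  "tapavi" → 6 new (t, a, p, a, v, i)
  "tarunrun" → prefix "ta" already present; 6 new (r, u, n, r, u, n)
  "sotarunfenlu" → prefix "sotar" already present; 7 new (u, n, f, e, n, l, u)
  "sotafenvenso" → prefix "sota" already present; 8 new (f, e, n, v, e, n, s, o)
  "sotata" → prefix "sota" already present; 2 new (t, a)
  "sotakaro" → prefix "sota" already present; 4 new (k, a, r, o)
  "sotasartata" → prefix "sota" already present; 7 new (s, a, r, t, a, t, a)
  "sotabellufen" → prefix "sota" already present; 8 new (b, e, l, l, u, f, e, n)
  "lutorde" → 7 new (l, u, t, o, r, d, e)
  "galsarlin" → 9 new (g, a, l, s, a, r, l, i, n)
  "vipata" → 6 new (v, i, p, a, t, a)
  "mortafen" → 8 new (m, o, r, t, a, f, e, n)
  "galsarvi" → prefix "galsar" already present; 2 new (v, i)
  "taludesar" → prefix "ta" already present; 7 new (l, u, d, e, s, a, r)
Total nodes = 6 + 4 + 6 + 6 + 7 + 8 + 2 + 4 + 7 + 8 + 7 + 9 + 6 + 8 + 2 + 7 = 97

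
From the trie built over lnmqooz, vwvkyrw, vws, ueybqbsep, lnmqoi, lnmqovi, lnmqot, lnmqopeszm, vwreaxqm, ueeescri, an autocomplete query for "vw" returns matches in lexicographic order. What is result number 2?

Filter for "vw…" and sort: "vwreaxqm", "vws", "vwvkyrw"
Position 2: vws

vws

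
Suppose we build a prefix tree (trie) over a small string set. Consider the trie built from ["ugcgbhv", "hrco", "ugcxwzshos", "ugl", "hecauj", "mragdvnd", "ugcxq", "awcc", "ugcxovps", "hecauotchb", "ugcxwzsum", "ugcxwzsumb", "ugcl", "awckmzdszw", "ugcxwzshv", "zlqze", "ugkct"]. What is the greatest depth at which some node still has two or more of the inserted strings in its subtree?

9

Look for the deepest trie node that still has at least two words in its subtree.
e.g. "ugcxwzsum" and "ugcxwzsumb" share the prefix "ugcxwzsum" of length 9; no pair shares a longer one.
Longest shared-prefix length: 9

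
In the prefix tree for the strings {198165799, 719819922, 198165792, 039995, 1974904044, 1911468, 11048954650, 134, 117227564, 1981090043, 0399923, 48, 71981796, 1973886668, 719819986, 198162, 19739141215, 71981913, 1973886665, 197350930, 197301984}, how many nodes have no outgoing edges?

21

Leaves are exactly the stored words that no other stored word extends.
Those words: "0399923", "039995", "11048954650", "117227564", "134", "1911468", "197301984", "197350930", "1973886665", "1973886668", "19739141215", "1974904044", "1981090043", "198162", "198165792", "198165799", "48", "71981796", "71981913", "719819922", "719819986"
Leaf count: 21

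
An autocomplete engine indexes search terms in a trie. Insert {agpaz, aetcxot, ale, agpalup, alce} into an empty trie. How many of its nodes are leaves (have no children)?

Leaves are exactly the stored words that no other stored word extends.
Those words: "aetcxot", "agpalup", "agpaz", "alce", "ale"
Leaf count: 5

5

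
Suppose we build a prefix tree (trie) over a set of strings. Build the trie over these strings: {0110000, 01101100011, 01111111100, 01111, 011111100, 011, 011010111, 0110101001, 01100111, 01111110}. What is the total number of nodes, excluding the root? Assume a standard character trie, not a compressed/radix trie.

Trie structure (* marks end of a word):
(root)
└─ 0
   └─ 1
      └─ 1 *
         ├─ 0
         │  ├─ 0
         │  │  ├─ 0
         │  │  │  └─ 0 *
         │  │  └─ 1
         │  │     └─ 1
         │  │        └─ 1 *
         │  └─ 1
         │     ├─ 0
         │     │  └─ 1
         │     │     ├─ 0
         │     │     │  └─ 0
         │     │     │     └─ 1 *
         │     │     └─ 1
         │     │        └─ 1 *
         │     └─ 1
         │        └─ 0
         │           └─ 0
         │              └─ 0
         │                 └─ 1
         │                    └─ 1 *
         └─ 1
            └─ 1 *
               └─ 1
                  └─ 1
                     ├─ 0 *
                     │  └─ 0 *
                     └─ 1
                        └─ 1
                           └─ 0
                              └─ 0 *
Counting every labelled node above: 34.

34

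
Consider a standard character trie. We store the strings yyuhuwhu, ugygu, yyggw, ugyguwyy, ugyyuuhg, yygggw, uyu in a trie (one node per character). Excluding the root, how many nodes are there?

Count nodes per top-level branch (shared prefixes stored once):
  'u'-branch (ugygu, ugyguwyy, ugyyuuhg, uyu): 15 nodes
  'y'-branch (yygggw, yyggw, yyuhuwhu): 13 nodes
Sum: 28

28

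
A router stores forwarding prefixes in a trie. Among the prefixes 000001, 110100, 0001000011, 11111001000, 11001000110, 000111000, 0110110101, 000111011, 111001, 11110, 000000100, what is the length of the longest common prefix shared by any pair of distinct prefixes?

Equivalently: take the maximum, over all pairs, of their longest common prefix length.
"000111000" and "000111011" agree on "0001110" (7 characters) before diverging; nothing deeper is shared.
Longest shared-prefix length: 7

7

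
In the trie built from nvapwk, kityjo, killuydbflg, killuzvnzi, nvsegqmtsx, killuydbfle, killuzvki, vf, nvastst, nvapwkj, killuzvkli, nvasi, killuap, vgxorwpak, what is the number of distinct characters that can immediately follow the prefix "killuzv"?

2

Walk "killuzv" from the root, arriving at one node.
Distinct next characters after "killuzv": k, n.
That node has 2 child edges.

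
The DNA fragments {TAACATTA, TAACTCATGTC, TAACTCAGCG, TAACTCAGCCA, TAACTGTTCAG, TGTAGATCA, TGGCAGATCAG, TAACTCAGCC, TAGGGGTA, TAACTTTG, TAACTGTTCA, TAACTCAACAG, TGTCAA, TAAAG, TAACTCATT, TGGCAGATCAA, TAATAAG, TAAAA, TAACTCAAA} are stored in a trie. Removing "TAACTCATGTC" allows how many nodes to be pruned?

3

A node on "TAACTCATGTC"'s path can go only if nothing else ends at it or branches off below it.
The suffix "GTC" (3 nodes) is used only by "TAACTCATGTC"; the node for "TAACTCAT" still has the child "T", so pruning stops there.
Nodes removed: 3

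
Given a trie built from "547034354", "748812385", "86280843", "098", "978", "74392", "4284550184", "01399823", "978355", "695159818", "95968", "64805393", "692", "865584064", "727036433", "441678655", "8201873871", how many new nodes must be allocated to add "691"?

1

Walking "691" from the root, the first 2 characters ("69") follow existing edges; "1" is the first miss.
New nodes needed: |"691"| − 2 = 3 − 2 = 1.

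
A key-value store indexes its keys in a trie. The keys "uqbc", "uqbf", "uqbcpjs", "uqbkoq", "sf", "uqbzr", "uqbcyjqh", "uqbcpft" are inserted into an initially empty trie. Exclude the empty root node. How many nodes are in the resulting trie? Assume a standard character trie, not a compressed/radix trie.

21

Trace insertions, counting only characters that open a new branch:
  "uqbc" → 4 new (u, q, b, c)
  "uqbf" → prefix "uqb" already present; 1 new (f)
  "uqbcpjs" → prefix "uqbc" already present; 3 new (p, j, s)
  "uqbkoq" → prefix "uqb" already present; 3 new (k, o, q)
  "sf" → 2 new (s, f)
  "uqbzr" → prefix "uqb" already present; 2 new (z, r)
  "uqbcyjqh" → prefix "uqbc" already present; 4 new (y, j, q, h)
  "uqbcpft" → prefix "uqbcp" already present; 2 new (f, t)
Total nodes = 4 + 1 + 3 + 3 + 2 + 2 + 4 + 2 = 21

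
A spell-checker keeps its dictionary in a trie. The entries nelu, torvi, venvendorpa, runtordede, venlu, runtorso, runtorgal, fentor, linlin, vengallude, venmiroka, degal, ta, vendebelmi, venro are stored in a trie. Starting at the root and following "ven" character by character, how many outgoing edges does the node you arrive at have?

Follow the path "ven" to its node, then look at its outgoing edges.
Characters that immediately follow "ven" among the stored strings: {d, g, l, m, r, v}.
That node has 6 child edges.

6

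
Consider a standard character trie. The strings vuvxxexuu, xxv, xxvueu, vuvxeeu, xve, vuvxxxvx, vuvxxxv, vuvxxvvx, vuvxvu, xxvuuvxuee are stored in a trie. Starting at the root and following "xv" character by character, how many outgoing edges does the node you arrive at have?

1

Follow the path "xv" to its node, then look at its outgoing edges.
Characters that immediately follow "xv" among the stored strings: {e}.
That node has 1 child edge.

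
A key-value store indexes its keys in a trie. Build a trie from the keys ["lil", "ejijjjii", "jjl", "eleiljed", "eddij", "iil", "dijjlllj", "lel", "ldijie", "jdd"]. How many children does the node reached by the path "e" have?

3

Follow the path "e" to its node, then look at its outgoing edges.
Characters that immediately follow "e" among the stored strings: {d, j, l}.
That node has 3 child edges.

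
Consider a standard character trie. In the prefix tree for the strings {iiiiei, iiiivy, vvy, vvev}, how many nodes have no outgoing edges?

4

Leaves are exactly the stored words that no other stored word extends.
Those words: "iiiiei", "iiiivy", "vvev", "vvy"
Leaf count: 4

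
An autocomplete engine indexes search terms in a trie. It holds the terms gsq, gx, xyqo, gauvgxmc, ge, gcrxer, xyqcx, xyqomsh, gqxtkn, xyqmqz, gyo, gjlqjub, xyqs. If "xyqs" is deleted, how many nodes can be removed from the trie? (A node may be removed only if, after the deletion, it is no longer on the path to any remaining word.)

1

A node on "xyqs"'s path can go only if nothing else ends at it or branches off below it.
The suffix "s" (1 node) is used only by "xyqs"; the node for "xyq" still has the child "o", so pruning stops there.
Nodes removed: 1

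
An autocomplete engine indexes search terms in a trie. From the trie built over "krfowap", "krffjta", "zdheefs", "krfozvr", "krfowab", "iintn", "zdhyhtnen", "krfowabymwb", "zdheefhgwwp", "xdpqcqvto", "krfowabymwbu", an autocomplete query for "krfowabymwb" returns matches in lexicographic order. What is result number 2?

DFS of the "krfowabymwb" subtree visits, in order: "krfowabymwb", "krfowabymwbu"
The 2nd is krfowabymwbu.

krfowabymwbu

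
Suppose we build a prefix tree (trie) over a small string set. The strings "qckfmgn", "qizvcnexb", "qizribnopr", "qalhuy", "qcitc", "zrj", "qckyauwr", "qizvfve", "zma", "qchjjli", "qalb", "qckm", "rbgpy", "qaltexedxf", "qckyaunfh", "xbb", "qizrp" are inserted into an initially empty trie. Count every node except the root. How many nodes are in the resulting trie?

For each word, the new-node count is its length minus the longest prefix already in the trie:
  "qckfmgn" → 7 new (q, c, k, f, m, g, n)
  "qizvcnexb" → prefix "q" already present; 8 new (i, z, v, c, n, e, x, b)
  "qizribnopr" → prefix "qiz" already present; 7 new (r, i, b, n, o, p, r)
  "qalhuy" → prefix "q" already present; 5 new (a, l, h, u, y)
  "qcitc" → prefix "qc" already present; 3 new (i, t, c)
  "zrj" → 3 new (z, r, j)
  "qckyauwr" → prefix "qck" already present; 5 new (y, a, u, w, r)
  "qizvfve" → prefix "qizv" already present; 3 new (f, v, e)
  "zma" → prefix "z" already present; 2 new (m, a)
  "qchjjli" → prefix "qc" already present; 5 new (h, j, j, l, i)
  "qalb" → prefix "qal" already present; 1 new (b)
  "qckm" → prefix "qck" already present; 1 new (m)
  "rbgpy" → 5 new (r, b, g, p, y)
  "qaltexedxf" → prefix "qal" already present; 7 new (t, e, x, e, d, x, f)
  "qckyaunfh" → prefix "qckyau" already present; 3 new (n, f, h)
  "xbb" → 3 new (x, b, b)
  "qizrp" → prefix "qizr" already present; 1 new (p)
Total nodes = 7 + 8 + 7 + 5 + 3 + 3 + 5 + 3 + 2 + 5 + 1 + 1 + 5 + 7 + 3 + 3 + 1 = 69

69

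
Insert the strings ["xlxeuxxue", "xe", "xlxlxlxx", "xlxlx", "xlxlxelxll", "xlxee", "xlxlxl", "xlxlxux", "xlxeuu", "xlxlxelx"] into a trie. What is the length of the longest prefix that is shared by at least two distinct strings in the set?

8

Look for the deepest trie node that still has at least two words in its subtree.
e.g. "xlxlxelx" and "xlxlxelxll" share the prefix "xlxlxelx" of length 8; no pair shares a longer one.
Longest shared-prefix length: 8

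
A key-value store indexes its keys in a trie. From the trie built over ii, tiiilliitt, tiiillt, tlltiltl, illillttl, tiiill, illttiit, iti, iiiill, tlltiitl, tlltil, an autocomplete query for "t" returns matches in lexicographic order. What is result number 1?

DFS of the "t" subtree visits, in order: "tiiill", "tiiilliitt", "tiiillt", "tlltiitl", "tlltil", "tlltiltl"
The 1st is tiiill.

tiiill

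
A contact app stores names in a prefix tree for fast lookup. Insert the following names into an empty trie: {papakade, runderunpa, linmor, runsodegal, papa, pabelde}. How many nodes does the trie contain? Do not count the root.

36

Trie structure (* marks end of a word):
(root)
├─ l
│  └─ i
│     └─ n
│        └─ m
│           └─ o
│              └─ r *
├─ p
│  └─ a
│     ├─ b
│     │  └─ e
│     │     └─ l
│     │        └─ d
│     │           └─ e *
│     └─ p
│        └─ a *
│           └─ k
│              └─ a
│                 └─ d
│                    └─ e *
└─ r
   └─ u
      └─ n
         ├─ d
         │  └─ e
         │     └─ r
         │        └─ u
         │           └─ n
         │              └─ p
         │                 └─ a *
         └─ s
            └─ o
               └─ d
                  └─ e
                     └─ g
                        └─ a
                           └─ l *
Counting every labelled node above: 36.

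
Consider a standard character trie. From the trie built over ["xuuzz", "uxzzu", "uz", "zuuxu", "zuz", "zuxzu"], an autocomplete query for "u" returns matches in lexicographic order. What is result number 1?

Filter for "u…" and sort: "uxzzu", "uz"
Position 1: uxzzu

uxzzu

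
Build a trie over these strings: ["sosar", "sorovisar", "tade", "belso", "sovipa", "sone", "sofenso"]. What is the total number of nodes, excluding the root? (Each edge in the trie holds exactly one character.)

Count nodes per top-level branch (shared prefixes stored once):
  'b'-branch (belso): 5 nodes
  's'-branch (sofenso, sone, sorovisar, sosar, sovipa): 23 nodes
  't'-branch (tade): 4 nodes
Sum: 32

32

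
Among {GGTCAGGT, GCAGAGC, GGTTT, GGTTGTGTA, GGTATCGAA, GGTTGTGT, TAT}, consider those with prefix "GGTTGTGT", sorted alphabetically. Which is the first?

GGTTGTGT

Words with prefix "GGTTGTGT", in lexicographic order: "GGTTGTGT", "GGTTGTGTA"
The 1st is GGTTGTGT.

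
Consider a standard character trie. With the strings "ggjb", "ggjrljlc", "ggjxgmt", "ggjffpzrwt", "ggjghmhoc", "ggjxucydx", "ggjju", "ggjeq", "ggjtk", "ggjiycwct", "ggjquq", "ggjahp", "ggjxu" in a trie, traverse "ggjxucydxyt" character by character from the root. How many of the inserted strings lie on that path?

Walk "ggjxucydxyt" from the root; an end-of-word marker is hit whenever a stored word is a prefix of "ggjxucydxyt".
Prefixes of the query that are stored words: "ggjxu", "ggjxucydx"
Count: 2

2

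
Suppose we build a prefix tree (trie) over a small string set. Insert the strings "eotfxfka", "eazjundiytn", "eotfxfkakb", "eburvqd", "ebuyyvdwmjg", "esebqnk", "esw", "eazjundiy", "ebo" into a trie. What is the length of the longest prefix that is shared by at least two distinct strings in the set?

Equivalently: take the maximum, over all pairs, of their longest common prefix length.
e.g. "eazjundiy" and "eazjundiytn" share the prefix "eazjundiy" of length 9; no pair shares a longer one.
Longest shared-prefix length: 9

9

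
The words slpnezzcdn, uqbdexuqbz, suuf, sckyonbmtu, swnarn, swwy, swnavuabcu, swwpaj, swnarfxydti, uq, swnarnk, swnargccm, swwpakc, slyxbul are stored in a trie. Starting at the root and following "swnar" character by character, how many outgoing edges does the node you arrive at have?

3

Walk "swnar" from the root, arriving at one node.
Distinct next characters after "swnar": f, g, n.
That node has 3 child edges.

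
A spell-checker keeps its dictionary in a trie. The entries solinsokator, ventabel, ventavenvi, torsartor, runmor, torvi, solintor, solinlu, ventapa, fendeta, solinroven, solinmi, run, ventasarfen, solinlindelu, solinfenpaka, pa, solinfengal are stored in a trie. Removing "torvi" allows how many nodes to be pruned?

After clearing the end-marker at "torvi", prune upward until reaching a node still needed by another word.
The suffix "vi" (2 nodes) is used only by "torvi"; the node for "tor" still has the child "s", so pruning stops there.
Nodes removed: 2

2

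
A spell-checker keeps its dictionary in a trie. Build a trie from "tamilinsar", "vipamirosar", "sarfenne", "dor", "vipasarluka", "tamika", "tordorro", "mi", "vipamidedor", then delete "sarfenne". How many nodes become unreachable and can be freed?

Walk "sarfenne" from the leaf back toward the root, removing each node that no remaining word uses.
No other word shares any prefix with "sarfenne", so all 8 of its nodes go.
Nodes removed: 8

8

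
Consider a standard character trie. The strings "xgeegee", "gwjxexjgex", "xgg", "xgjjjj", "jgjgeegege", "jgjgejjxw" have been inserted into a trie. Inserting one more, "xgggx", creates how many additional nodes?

The longest prefix of "xgggx" already in the trie is "xgg" (length 3).
So 5 − 3 = 2 new nodes.

2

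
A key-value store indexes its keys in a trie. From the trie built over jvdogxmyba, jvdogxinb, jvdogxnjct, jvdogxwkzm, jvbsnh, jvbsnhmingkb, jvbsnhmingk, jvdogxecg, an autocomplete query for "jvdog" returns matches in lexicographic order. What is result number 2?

jvdogxinb

Filter for "jvdog…" and sort: "jvdogxecg", "jvdogxinb", "jvdogxmyba", "jvdogxnjct", "jvdogxwkzm"
The 2nd is jvdogxinb.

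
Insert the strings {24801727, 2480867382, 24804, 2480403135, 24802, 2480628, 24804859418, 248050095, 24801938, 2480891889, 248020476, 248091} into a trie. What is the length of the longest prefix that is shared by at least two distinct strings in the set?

Look for the deepest trie node that still has at least two words in its subtree.
"24801727" and "24801938" agree on "24801" (5 characters) before diverging; nothing deeper is shared.
Longest shared-prefix length: 5

5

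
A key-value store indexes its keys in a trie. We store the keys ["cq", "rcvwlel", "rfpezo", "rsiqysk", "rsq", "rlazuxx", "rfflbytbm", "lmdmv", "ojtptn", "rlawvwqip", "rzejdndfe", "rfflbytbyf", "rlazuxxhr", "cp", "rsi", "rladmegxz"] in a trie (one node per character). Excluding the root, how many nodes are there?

70

Insert word by word; a character creates a node only if that edge doesn't already exist:
  "cq" → 2 new (c, q)
  "rcvwlel" → 7 new (r, c, v, w, l, e, l)
  "rfpezo" → prefix "r" already present; 5 new (f, p, e, z, o)
  "rsiqysk" → prefix "r" already present; 6 new (s, i, q, y, s, k)
  "rsq" → prefix "rs" already present; 1 new (q)
  "rlazuxx" → prefix "r" already present; 6 new (l, a, z, u, x, x)
  "rfflbytbm" → prefix "rf" already present; 7 new (f, l, b, y, t, b, m)
  "lmdmv" → 5 new (l, m, d, m, v)
  "ojtptn" → 6 new (o, j, t, p, t, n)
  "rlawvwqip" → prefix "rla" already present; 6 new (w, v, w, q, i, p)
  "rzejdndfe" → prefix "r" already present; 8 new (z, e, j, d, n, d, f, e)
  "rfflbytbyf" → prefix "rfflbytb" already present; 2 new (y, f)
  "rlazuxxhr" → prefix "rlazuxx" already present; 2 new (h, r)
  "cp" → prefix "c" already present; 1 new (p)
  "rsi" → prefix "rsi" already present; 0 new (none)
  "rladmegxz" → prefix "rla" already present; 6 new (d, m, e, g, x, z)
Total nodes = 2 + 7 + 5 + 6 + 1 + 6 + 7 + 5 + 6 + 6 + 8 + 2 + 2 + 1 + 0 + 6 = 70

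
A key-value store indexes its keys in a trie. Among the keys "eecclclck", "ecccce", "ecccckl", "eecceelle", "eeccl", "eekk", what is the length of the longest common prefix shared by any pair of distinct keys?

5

Look for the deepest trie node that still has at least two words in its subtree.
e.g. "ecccce" and "ecccckl" share the prefix "ecccc" of length 5; no pair shares a longer one.
Longest shared-prefix length: 5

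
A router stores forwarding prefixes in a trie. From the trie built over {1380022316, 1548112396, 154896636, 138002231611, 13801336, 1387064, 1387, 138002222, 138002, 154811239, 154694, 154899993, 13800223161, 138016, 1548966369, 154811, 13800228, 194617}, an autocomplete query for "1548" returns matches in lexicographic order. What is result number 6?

154899993

DFS of the "1548" subtree visits, in order: "154811", "154811239", "1548112396", "154896636", "1548966369", "154899993"
Position 6: 154899993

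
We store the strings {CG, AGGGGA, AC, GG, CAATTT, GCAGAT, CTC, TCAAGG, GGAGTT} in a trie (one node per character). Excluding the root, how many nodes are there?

33

Count nodes per top-level branch (shared prefixes stored once):
  'A'-branch (AC, AGGGGA): 7 nodes
  'C'-branch (CAATTT, CG, CTC): 9 nodes
  'G'-branch (GCAGAT, GG, GGAGTT): 11 nodes
  'T'-branch (TCAAGG): 6 nodes
Sum: 33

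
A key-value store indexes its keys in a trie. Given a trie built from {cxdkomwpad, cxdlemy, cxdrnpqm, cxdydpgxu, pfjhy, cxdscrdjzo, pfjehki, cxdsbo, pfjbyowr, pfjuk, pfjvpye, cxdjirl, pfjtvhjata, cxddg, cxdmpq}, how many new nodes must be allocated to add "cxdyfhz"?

3

Walking "cxdyfhz" from the root, the first 4 characters ("cxdy") follow existing edges; "f" is the first miss.
Each of the 3 remaining characters creates one node.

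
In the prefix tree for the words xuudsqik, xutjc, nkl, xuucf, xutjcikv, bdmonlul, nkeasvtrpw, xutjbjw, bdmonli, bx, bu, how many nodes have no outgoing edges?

10

A leaf is a node with no children — equivalently, the end of a word that is not a proper prefix of any other stored word.
Those words: "bdmonli", "bdmonlul", "bu", "bx", "nkeasvtrpw", "nkl", "xutjbjw", "xutjcikv", "xuucf", "xuudsqik"
Leaf count: 10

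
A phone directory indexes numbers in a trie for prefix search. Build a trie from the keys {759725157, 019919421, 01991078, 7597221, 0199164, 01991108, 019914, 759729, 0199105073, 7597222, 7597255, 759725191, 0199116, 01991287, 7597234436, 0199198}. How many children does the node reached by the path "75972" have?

4

Walk "75972" from the root, arriving at one node.
Characters that immediately follow "75972" among the stored strings: {2, 3, 5, 9}.
That node has 4 child edges.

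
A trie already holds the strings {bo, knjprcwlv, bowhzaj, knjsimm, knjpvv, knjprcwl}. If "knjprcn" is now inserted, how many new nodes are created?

1

The longest prefix of "knjprcn" already in the trie is "knjprc" (length 6).
So 7 − 6 = 1 new nodes.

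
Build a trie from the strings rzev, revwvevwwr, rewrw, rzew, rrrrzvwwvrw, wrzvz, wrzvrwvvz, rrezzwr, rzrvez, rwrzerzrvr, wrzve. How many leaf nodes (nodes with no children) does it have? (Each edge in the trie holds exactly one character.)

11

Leaves are exactly the stored words that no other stored word extends.
Those words: "revwvevwwr", "rewrw", "rrezzwr", "rrrrzvwwvrw", "rwrzerzrvr", "rzev", "rzew", "rzrvez", "wrzve", "wrzvrwvvz", "wrzvz"
Leaf count: 11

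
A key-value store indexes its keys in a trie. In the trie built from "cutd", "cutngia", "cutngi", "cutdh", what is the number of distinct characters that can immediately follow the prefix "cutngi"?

1

Follow the path "cutngi" to its node, then look at its outgoing edges.
Distinct next characters after "cutngi": a.
That node has 1 child edge.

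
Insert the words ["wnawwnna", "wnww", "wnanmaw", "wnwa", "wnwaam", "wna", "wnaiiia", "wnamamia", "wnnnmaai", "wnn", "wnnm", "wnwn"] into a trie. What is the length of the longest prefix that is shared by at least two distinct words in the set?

4

Equivalently: take the maximum, over all pairs, of their longest common prefix length.
"wnwa" and "wnwaam" agree on "wnwa" (4 characters) before diverging; nothing deeper is shared.
Longest shared-prefix length: 4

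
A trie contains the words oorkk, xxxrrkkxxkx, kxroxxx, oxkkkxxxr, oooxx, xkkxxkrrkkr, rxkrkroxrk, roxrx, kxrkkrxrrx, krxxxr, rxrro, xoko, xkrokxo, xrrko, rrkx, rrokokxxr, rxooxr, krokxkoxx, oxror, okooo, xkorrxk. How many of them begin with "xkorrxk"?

1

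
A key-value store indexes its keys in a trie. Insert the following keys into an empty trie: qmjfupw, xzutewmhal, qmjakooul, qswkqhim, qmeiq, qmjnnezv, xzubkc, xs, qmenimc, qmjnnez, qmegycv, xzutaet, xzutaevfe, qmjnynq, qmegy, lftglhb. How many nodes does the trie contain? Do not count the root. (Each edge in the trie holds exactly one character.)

66

Insert word by word; a character creates a node only if that edge doesn't already exist:
  "qmjfupw" → 7 new (q, m, j, f, u, p, w)
  "xzutewmhal" → 10 new (x, z, u, t, e, w, m, h, a, l)
  "qmjakooul" → prefix "qmj" already present; 6 new (a, k, o, o, u, l)
  "qswkqhim" → prefix "q" already present; 7 new (s, w, k, q, h, i, m)
  "qmeiq" → prefix "qm" already present; 3 new (e, i, q)
  "qmjnnezv" → prefix "qmj" already present; 5 new (n, n, e, z, v)
  "xzubkc" → prefix "xzu" already present; 3 new (b, k, c)
  "xs" → prefix "x" already present; 1 new (s)
  "qmenimc" → prefix "qme" already present; 4 new (n, i, m, c)
  "qmjnnez" → prefix "qmjnnez" already present; 0 new (none)
  "qmegycv" → prefix "qme" already present; 4 new (g, y, c, v)
  "xzutaet" → prefix "xzut" already present; 3 new (a, e, t)
  "xzutaevfe" → prefix "xzutae" already present; 3 new (v, f, e)
  "qmjnynq" → prefix "qmjn" already present; 3 new (y, n, q)
  "qmegy" → prefix "qmegy" already present; 0 new (none)
  "lftglhb" → 7 new (l, f, t, g, l, h, b)
Total nodes = 7 + 10 + 6 + 7 + 3 + 5 + 3 + 1 + 4 + 0 + 4 + 3 + 3 + 3 + 0 + 7 = 66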